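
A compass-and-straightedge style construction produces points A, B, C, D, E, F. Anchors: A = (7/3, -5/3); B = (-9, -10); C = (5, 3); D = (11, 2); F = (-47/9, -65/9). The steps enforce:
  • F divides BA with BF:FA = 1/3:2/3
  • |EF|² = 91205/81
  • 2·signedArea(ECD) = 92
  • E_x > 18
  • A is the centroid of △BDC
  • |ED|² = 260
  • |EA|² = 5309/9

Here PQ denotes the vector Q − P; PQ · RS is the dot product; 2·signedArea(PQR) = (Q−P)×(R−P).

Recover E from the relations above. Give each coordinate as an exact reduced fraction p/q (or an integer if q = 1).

1. E_x = 19  [line 1·x + 6·y + -115 = 0 ∩ |EA|² = 5309/9]
2. E_y = 16  [line 1·x + 6·y + -115 = 0 ∩ |EA|² = 5309/9]
   → E = (19, 16)

E = (19, 16)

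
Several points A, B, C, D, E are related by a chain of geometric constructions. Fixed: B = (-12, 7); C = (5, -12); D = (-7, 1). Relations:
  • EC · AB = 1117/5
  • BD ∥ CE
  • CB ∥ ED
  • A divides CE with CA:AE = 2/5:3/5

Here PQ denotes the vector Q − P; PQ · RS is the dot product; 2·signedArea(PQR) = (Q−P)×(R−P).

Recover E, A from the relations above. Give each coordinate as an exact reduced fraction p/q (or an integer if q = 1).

A = (7, -72/5)
E = (10, -18)

1. E_x = 10  [CB ∥ ED ∩ BD ∥ CE]
2. E_y = -18  [CB ∥ ED ∩ BD ∥ CE]
   → E = (10, -18)
3. A_x = 7  [A divides CE with CA:AE = 2/5:3/5]
4. A_y = -72/5  [A divides CE with CA:AE = 2/5:3/5]
   → A = (7, -72/5)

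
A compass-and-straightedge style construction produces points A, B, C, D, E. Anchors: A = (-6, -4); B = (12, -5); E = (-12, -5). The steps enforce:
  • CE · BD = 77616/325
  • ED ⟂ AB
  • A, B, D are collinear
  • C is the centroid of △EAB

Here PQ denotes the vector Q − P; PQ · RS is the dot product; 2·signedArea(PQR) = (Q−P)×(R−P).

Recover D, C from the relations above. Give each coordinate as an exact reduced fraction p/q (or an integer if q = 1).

C = (-2, -14/3)
D = (-3876/325, -1193/325)

1. D_x = -3876/325  [A, B, D are collinear ∩ ED ⟂ AB]
2. D_y = -1193/325  [A, B, D are collinear ∩ ED ⟂ AB]
   → D = (-3876/325, -1193/325)
3. C_x = -2  [C is the centroid of △EAB]
4. C_y = -14/3  [C is the centroid of △EAB]
   → C = (-2, -14/3)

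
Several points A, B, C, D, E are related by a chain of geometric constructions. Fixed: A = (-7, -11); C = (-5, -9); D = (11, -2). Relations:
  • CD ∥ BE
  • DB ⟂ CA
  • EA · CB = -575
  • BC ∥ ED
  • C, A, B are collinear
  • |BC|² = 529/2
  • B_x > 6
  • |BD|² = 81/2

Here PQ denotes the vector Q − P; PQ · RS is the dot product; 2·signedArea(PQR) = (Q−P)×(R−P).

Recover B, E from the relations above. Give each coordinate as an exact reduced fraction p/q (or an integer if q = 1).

B = (13/2, 5/2)
E = (45/2, 19/2)

1. B_x = 13/2  [C, A, B are collinear ∩ DB ⟂ CA]
2. B_y = 5/2  [C, A, B are collinear ∩ DB ⟂ CA]
   → B = (13/2, 5/2)
3. E_x = 45/2  [BC ∥ ED ∩ CD ∥ BE]
4. E_y = 19/2  [BC ∥ ED ∩ CD ∥ BE]
   → E = (45/2, 19/2)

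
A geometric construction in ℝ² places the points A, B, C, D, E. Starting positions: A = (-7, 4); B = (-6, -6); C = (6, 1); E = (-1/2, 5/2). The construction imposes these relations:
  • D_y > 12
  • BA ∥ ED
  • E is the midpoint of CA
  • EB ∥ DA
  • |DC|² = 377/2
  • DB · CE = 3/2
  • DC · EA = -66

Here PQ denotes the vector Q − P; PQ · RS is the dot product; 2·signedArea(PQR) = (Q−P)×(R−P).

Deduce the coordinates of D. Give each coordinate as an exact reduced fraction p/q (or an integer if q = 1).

D = (-3/2, 25/2)

1. D_x = -3/2  [EB ∥ DA ∩ BA ∥ ED]
2. D_y = 25/2  [EB ∥ DA ∩ BA ∥ ED]
   → D = (-3/2, 25/2)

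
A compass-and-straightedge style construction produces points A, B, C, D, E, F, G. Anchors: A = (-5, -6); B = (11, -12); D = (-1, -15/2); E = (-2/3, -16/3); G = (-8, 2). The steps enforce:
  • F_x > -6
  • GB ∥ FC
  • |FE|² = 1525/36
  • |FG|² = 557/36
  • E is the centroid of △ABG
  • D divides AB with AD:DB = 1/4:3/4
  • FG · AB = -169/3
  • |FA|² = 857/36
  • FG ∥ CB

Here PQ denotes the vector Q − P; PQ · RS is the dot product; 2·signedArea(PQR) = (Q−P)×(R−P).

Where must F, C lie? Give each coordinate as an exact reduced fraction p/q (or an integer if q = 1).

C = (40/3, -91/6)
F = (-17/3, -7/6)

1. F_x = -17/3  [line -16·x + 6·y + -251/3 = 0 ∩ |FE|² = 1525/36]
2. F_y = -7/6  [line -16·x + 6·y + -251/3 = 0 ∩ |FE|² = 1525/36]
   → F = (-17/3, -7/6)
3. C_x = 40/3  [FG ∥ CB ∩ GB ∥ FC]
4. C_y = -91/6  [FG ∥ CB ∩ GB ∥ FC]
   → C = (40/3, -91/6)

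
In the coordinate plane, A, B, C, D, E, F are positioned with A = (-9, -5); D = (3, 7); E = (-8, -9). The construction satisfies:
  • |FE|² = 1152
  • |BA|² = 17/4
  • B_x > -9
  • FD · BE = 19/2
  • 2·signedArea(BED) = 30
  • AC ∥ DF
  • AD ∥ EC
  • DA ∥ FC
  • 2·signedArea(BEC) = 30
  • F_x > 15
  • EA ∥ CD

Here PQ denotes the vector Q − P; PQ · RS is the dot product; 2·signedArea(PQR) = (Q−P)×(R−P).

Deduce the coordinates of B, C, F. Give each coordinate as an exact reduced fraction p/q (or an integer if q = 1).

1. C_x = 4  [EA ∥ CD ∩ AD ∥ EC]
2. C_y = 3  [EA ∥ CD ∩ AD ∥ EC]
   → C = (4, 3)
3. F_x = 16  [DA ∥ FC ∩ AC ∥ DF]
4. F_y = 15  [DA ∥ FC ∩ AC ∥ DF]
   → F = (16, 15)
5. B_x = -17/2  [2·signedArea(BED) = 30 ∩ 2·signedArea(BEC) = 30]
6. B_y = -7  [2·signedArea(BED) = 30 ∩ 2·signedArea(BEC) = 30]
   → B = (-17/2, -7)

B = (-17/2, -7)
C = (4, 3)
F = (16, 15)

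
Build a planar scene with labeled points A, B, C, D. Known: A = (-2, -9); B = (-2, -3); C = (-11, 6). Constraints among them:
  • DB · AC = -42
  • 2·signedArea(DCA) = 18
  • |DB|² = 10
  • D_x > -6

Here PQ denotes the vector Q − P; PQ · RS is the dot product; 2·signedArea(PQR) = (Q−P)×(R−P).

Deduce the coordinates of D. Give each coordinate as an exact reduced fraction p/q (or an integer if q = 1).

D = (-5, -2)

1. D_x = -5  [2·signedArea(DCA) = 18 ∩ DB · AC = -42]
2. D_y = -2  [2·signedArea(DCA) = 18 ∩ DB · AC = -42]
   → D = (-5, -2)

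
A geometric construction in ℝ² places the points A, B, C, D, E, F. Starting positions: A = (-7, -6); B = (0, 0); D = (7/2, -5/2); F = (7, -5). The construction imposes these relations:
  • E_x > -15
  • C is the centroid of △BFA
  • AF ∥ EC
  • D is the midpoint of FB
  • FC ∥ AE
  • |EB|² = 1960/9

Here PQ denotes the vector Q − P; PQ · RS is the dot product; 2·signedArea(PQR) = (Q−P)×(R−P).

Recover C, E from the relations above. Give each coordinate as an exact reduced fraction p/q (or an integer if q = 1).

C = (0, -11/3)
E = (-14, -14/3)

1. C_x = 0  [C is the centroid of △BFA]
2. C_y = -11/3  [C is the centroid of △BFA]
   → C = (0, -11/3)
3. E_x = -14  [AF ∥ EC ∩ FC ∥ AE]
4. E_y = -14/3  [AF ∥ EC ∩ FC ∥ AE]
   → E = (-14, -14/3)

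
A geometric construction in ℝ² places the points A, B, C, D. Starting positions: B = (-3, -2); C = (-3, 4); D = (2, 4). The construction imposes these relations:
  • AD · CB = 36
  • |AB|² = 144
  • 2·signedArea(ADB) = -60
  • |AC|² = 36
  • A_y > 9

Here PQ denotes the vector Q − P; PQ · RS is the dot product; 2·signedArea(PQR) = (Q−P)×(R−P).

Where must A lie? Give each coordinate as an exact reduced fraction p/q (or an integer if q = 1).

A = (-3, 10)

1. A_x = -3  [2·signedArea(ADB) = -60 ∩ AD · CB = 36]
2. A_y = 10  [2·signedArea(ADB) = -60 ∩ AD · CB = 36]
   → A = (-3, 10)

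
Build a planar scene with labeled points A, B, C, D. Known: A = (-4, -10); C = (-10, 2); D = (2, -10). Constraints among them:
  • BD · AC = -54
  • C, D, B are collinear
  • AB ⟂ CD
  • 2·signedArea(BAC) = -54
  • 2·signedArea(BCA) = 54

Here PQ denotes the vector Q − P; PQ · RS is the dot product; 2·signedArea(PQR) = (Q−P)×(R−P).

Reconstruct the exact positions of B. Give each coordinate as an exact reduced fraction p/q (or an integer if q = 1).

B = (-1, -7)

1. B_x = -1  [C, D, B are collinear ∩ AB ⟂ CD]
2. B_y = -7  [C, D, B are collinear ∩ AB ⟂ CD]
   → B = (-1, -7)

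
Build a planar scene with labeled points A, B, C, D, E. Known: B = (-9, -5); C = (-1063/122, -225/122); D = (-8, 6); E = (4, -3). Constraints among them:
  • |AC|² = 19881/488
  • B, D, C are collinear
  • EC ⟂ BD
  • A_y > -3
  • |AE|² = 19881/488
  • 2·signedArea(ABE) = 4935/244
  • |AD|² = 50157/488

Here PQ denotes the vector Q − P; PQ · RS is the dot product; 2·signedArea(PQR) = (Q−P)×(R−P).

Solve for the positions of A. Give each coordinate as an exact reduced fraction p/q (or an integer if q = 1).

1. A_x = -575/244  [line -2·x + 13·y + 6533/244 = 0 ∩ |AD|² = 50157/488]
2. A_y = -591/244  [line -2·x + 13·y + 6533/244 = 0 ∩ |AD|² = 50157/488]
   → A = (-575/244, -591/244)

A = (-575/244, -591/244)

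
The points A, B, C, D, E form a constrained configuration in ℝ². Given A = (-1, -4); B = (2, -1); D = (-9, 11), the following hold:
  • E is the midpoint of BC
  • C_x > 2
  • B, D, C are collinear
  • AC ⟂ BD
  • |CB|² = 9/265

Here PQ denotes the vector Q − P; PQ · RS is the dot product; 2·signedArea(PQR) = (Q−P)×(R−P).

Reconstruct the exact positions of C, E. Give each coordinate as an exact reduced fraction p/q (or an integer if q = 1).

1. C_x = 563/265  [B, D, C are collinear ∩ AC ⟂ BD]
2. C_y = -301/265  [B, D, C are collinear ∩ AC ⟂ BD]
   → C = (563/265, -301/265)
3. E_x = 1093/530  [E is the midpoint of BC]
4. E_y = -283/265  [E is the midpoint of BC]
   → E = (1093/530, -283/265)

C = (563/265, -301/265)
E = (1093/530, -283/265)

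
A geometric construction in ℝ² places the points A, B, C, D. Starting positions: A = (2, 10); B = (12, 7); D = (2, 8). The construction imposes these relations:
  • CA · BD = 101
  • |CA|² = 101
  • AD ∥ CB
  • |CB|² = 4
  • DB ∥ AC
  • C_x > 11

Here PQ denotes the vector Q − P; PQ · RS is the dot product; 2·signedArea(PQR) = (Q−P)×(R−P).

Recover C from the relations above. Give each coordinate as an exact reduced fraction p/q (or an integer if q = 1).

1. C_x = 12  [AD ∥ CB ∩ DB ∥ AC]
2. C_y = 9  [AD ∥ CB ∩ DB ∥ AC]
   → C = (12, 9)

C = (12, 9)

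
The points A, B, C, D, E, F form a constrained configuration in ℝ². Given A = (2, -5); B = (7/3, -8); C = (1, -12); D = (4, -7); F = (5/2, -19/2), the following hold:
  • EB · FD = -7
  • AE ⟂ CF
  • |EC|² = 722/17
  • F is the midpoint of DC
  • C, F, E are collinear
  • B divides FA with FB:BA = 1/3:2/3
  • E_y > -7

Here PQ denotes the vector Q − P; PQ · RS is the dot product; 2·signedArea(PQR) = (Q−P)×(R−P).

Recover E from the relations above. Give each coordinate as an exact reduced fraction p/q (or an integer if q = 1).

1. E_x = 74/17  [C, F, E are collinear ∩ AE ⟂ CF]
2. E_y = -109/17  [C, F, E are collinear ∩ AE ⟂ CF]
   → E = (74/17, -109/17)

E = (74/17, -109/17)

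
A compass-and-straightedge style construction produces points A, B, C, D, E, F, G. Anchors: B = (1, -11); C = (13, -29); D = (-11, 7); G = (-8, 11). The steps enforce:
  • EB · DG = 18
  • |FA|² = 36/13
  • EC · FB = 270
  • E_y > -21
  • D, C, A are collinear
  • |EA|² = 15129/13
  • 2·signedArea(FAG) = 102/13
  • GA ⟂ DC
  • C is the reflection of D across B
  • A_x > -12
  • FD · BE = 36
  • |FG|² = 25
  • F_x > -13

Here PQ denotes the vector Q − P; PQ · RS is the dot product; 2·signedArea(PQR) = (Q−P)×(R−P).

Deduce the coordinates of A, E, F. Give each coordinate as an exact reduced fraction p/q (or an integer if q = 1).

1. A_x = -155/13  [D, C, A are collinear ∩ GA ⟂ DC]
2. A_y = 109/13  [D, C, A are collinear ∩ GA ⟂ DC]
   → A = (-155/13, 109/13)
3. F_x = -167/13  [line -34/13·x + 51/13·y + -935/13 = 0 ∩ |FA|² = 36/13]
4. F_y = 127/13  [line -34/13·x + 51/13·y + -935/13 = 0 ∩ |FA|² = 36/13]
   → F = (-167/13, 127/13)
5. E_x = 7  [EB · DG = 18 ∩ EC · FB = 270]
6. E_y = -20  [EB · DG = 18 ∩ EC · FB = 270]
   → E = (7, -20)

A = (-155/13, 109/13)
E = (7, -20)
F = (-167/13, 127/13)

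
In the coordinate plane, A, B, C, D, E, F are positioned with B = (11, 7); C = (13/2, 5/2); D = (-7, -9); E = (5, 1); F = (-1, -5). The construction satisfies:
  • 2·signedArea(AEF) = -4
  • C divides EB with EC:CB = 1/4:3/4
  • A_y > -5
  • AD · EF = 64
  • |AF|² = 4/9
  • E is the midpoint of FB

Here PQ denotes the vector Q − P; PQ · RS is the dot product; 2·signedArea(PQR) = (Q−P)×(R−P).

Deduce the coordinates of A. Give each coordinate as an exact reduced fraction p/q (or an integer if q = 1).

1. A_x = -1  [2·signedArea(AEF) = -4 ∩ AD · EF = 64]
2. A_y = -13/3  [2·signedArea(AEF) = -4 ∩ AD · EF = 64]
   → A = (-1, -13/3)

A = (-1, -13/3)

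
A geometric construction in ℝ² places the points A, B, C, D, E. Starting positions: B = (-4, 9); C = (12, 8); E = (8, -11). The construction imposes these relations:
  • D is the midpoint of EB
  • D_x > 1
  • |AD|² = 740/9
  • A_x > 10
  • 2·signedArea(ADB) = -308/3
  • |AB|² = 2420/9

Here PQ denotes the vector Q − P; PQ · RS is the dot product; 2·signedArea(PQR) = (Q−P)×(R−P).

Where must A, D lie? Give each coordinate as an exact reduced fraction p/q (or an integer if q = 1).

A = (32/3, 5/3)
D = (2, -1)

1. D_x = 2  [D is the midpoint of EB]
2. D_y = -1  [D is the midpoint of EB]
   → D = (2, -1)
3. A_x = 32/3  [line -10·x + -6·y + 350/3 = 0 ∩ |AD|² = 740/9]
4. A_y = 5/3  [line -10·x + -6·y + 350/3 = 0 ∩ |AD|² = 740/9]
   → A = (32/3, 5/3)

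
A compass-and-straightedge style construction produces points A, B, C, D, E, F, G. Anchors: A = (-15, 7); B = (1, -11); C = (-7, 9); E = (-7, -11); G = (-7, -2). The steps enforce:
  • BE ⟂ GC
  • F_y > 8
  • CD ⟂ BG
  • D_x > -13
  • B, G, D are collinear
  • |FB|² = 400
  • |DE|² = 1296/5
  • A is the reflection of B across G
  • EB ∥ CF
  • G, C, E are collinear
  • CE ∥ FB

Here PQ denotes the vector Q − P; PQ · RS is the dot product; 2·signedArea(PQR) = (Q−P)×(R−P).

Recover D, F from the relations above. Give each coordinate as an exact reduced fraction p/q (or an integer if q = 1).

1. D_x = -1807/145  [B, G, D are collinear ∩ CD ⟂ BG]
2. D_y = 601/145  [B, G, D are collinear ∩ CD ⟂ BG]
   → D = (-1807/145, 601/145)
3. F_x = 1  [CE ∥ FB ∩ EB ∥ CF]
4. F_y = 9  [CE ∥ FB ∩ EB ∥ CF]
   → F = (1, 9)

D = (-1807/145, 601/145)
F = (1, 9)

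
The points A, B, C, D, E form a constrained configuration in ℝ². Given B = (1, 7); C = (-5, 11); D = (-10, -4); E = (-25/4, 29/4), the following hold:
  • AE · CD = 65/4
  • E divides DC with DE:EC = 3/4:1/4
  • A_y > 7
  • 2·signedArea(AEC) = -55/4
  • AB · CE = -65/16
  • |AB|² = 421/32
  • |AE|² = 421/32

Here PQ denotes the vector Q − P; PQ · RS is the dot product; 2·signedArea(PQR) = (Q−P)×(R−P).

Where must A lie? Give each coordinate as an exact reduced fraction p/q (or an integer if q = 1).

A = (-21/8, 57/8)

1. A_x = -21/8  [2·signedArea(AEC) = -55/4 ∩ AB · CE = -65/16]
2. A_y = 57/8  [2·signedArea(AEC) = -55/4 ∩ AB · CE = -65/16]
   → A = (-21/8, 57/8)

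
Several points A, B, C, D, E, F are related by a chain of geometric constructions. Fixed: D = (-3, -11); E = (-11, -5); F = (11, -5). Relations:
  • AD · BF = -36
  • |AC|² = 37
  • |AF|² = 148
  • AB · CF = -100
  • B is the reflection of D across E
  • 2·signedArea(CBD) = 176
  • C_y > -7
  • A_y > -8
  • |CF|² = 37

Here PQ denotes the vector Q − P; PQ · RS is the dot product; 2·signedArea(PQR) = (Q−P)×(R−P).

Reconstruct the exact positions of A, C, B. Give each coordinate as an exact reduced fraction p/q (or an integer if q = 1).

1. B_x = -19  [B is the reflection of D across E]
2. B_y = 1  [B is the reflection of D across E]
   → B = (-19, 1)
3. C_x = 5  [line 12·x + 16·y + 36 = 0 ∩ |CF|² = 37]
4. C_y = -6  [line 12·x + 16·y + 36 = 0 ∩ |CF|² = 37]
   → C = (5, -6)
5. A_x = -1  [AB · CF = -100 ∩ AD · BF = -36]
6. A_y = -7  [AB · CF = -100 ∩ AD · BF = -36]
   → A = (-1, -7)

A = (-1, -7)
B = (-19, 1)
C = (5, -6)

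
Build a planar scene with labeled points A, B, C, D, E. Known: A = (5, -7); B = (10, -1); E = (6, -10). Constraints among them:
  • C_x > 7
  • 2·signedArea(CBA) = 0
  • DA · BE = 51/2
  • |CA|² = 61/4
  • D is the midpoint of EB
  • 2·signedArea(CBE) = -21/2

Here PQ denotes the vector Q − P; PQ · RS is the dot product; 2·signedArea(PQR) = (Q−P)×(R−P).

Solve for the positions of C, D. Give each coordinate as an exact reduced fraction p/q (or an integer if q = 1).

1. C_x = 15/2  [2·signedArea(CBA) = 0 ∩ 2·signedArea(CBE) = -21/2]
2. C_y = -4  [2·signedArea(CBA) = 0 ∩ 2·signedArea(CBE) = -21/2]
   → C = (15/2, -4)
3. D_x = 8  [D is the midpoint of EB]
4. D_y = -11/2  [D is the midpoint of EB]
   → D = (8, -11/2)

C = (15/2, -4)
D = (8, -11/2)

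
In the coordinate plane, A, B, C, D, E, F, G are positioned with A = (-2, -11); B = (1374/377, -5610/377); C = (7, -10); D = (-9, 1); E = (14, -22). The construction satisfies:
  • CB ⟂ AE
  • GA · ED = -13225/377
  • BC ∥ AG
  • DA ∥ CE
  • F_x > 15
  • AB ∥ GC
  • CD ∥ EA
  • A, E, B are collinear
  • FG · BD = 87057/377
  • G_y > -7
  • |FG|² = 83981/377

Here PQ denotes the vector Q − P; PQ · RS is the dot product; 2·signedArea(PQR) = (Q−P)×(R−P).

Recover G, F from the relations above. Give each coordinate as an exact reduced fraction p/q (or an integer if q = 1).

F = (16, -9)
G = (511/377, -2307/377)

1. G_x = 511/377  [AB ∥ GC ∩ BC ∥ AG]
2. G_y = -2307/377  [AB ∥ GC ∩ BC ∥ AG]
   → G = (511/377, -2307/377)
3. F_x = 16  [line 4767/377·x + -5987/377·y + -130155/377 = 0 ∩ |FG|² = 83981/377]
4. F_y = -9  [line 4767/377·x + -5987/377·y + -130155/377 = 0 ∩ |FG|² = 83981/377]
   → F = (16, -9)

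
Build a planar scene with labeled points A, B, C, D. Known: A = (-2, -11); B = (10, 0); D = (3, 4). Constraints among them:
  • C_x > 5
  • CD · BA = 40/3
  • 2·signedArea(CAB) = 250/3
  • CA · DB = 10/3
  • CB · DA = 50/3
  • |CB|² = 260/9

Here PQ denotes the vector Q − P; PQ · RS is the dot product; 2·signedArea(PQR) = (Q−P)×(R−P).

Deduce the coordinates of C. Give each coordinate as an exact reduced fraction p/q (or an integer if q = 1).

C = (16/3, 8/3)

1. C_x = 16/3  [2·signedArea(CAB) = 250/3 ∩ CB · DA = 50/3]
2. C_y = 8/3  [2·signedArea(CAB) = 250/3 ∩ CB · DA = 50/3]
   → C = (16/3, 8/3)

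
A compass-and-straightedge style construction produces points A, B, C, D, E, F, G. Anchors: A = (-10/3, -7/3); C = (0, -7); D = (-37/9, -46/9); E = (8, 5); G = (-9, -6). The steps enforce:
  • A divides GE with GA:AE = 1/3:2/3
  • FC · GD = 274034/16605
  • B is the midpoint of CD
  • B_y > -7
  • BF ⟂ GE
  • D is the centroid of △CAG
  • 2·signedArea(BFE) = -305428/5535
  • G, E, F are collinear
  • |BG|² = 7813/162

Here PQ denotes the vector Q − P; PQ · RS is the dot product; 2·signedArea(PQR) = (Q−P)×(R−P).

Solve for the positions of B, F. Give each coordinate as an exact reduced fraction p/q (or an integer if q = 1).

B = (-37/18, -109/18)
F = (-15241/3690, -10513/3690)

1. B_x = -37/18  [B is the midpoint of CD]
2. B_y = -109/18  [B is the midpoint of CD]
   → B = (-37/18, -109/18)
3. F_x = -15241/3690  [G, E, F are collinear ∩ BF ⟂ GE]
4. F_y = -10513/3690  [G, E, F are collinear ∩ BF ⟂ GE]
   → F = (-15241/3690, -10513/3690)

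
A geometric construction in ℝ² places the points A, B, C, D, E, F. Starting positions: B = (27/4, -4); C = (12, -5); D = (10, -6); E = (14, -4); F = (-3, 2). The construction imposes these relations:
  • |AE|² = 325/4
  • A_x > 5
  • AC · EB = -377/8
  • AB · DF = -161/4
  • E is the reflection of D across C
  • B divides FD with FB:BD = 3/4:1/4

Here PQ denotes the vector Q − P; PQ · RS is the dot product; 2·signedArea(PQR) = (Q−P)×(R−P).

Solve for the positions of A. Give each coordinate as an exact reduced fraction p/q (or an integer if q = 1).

A = (11/2, -1)

1. A_x = 11/2  [AB · DF = -161/4 ∩ AC · EB = -377/8]
2. A_y = -1  [AB · DF = -161/4 ∩ AC · EB = -377/8]
   → A = (11/2, -1)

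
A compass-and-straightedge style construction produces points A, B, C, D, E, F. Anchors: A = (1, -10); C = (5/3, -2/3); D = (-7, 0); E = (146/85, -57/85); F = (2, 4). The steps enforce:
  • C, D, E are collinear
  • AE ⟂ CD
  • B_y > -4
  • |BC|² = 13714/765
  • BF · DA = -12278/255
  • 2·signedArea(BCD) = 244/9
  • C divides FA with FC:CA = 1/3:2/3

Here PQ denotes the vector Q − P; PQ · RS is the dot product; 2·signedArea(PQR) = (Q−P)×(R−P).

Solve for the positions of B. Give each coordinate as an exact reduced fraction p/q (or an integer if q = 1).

1. B_x = -364/255  [BF · DA = -12278/255 ∩ 2·signedArea(BCD) = 244/9]
2. B_y = -907/255  [BF · DA = -12278/255 ∩ 2·signedArea(BCD) = 244/9]
   → B = (-364/255, -907/255)

B = (-364/255, -907/255)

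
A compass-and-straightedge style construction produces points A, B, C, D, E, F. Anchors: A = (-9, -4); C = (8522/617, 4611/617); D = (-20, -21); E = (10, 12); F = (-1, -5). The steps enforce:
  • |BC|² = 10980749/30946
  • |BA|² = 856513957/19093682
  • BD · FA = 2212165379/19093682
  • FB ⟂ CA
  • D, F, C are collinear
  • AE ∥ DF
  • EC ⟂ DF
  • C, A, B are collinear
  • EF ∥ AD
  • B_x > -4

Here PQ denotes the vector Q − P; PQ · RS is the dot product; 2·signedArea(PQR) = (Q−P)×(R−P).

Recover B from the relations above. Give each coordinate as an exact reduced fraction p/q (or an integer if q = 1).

1. B_x = -57596363/19093682  [C, A, B are collinear ∩ FB ⟂ CA]
2. B_y = -18914485/19093682  [C, A, B are collinear ∩ FB ⟂ CA]
   → B = (-57596363/19093682, -18914485/19093682)

B = (-57596363/19093682, -18914485/19093682)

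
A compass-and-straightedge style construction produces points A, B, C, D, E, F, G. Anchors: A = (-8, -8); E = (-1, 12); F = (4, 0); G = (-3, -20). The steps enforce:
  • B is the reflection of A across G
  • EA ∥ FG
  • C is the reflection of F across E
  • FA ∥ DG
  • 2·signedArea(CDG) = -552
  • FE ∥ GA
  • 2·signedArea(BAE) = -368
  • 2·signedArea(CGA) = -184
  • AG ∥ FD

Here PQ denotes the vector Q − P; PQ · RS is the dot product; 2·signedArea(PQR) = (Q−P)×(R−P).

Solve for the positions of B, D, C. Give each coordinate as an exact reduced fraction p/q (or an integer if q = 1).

1. B_x = 2  [B is the reflection of A across G]
2. B_y = -32  [B is the reflection of A across G]
   → B = (2, -32)
3. D_x = 9  [FA ∥ DG ∩ AG ∥ FD]
4. D_y = -12  [FA ∥ DG ∩ AG ∥ FD]
   → D = (9, -12)
5. C_x = -6  [C is the reflection of F across E]
6. C_y = 24  [C is the reflection of F across E]
   → C = (-6, 24)

B = (2, -32)
C = (-6, 24)
D = (9, -12)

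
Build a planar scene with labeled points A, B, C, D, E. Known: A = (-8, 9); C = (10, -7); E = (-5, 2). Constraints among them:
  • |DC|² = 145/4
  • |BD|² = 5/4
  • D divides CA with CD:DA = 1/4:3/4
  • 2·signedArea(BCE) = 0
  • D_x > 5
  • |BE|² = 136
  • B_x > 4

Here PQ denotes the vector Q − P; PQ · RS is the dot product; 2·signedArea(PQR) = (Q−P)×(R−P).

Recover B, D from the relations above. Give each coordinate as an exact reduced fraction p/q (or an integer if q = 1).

B = (5, -4)
D = (11/2, -3)

1. B_x = 5  [line -9·x + -15·y + -15 = 0 ∩ |BE|² = 136]
2. B_y = -4  [line -9·x + -15·y + -15 = 0 ∩ |BE|² = 136]
   → B = (5, -4)
3. D_x = 11/2  [D divides CA with CD:DA = 1/4:3/4]
4. D_y = -3  [D divides CA with CD:DA = 1/4:3/4]
   → D = (11/2, -3)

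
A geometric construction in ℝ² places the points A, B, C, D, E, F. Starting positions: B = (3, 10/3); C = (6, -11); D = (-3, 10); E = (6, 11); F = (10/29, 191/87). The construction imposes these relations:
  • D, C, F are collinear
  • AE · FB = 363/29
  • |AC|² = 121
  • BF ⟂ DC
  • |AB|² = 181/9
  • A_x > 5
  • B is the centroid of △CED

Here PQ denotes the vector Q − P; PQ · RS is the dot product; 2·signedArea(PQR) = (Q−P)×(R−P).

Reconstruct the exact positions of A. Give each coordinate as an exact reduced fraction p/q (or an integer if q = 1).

1. A_x = 6  [line -77/29·x + -33/29·y + 462/29 = 0 ∩ |AB|² = 181/9]
2. A_y = 0  [line -77/29·x + -33/29·y + 462/29 = 0 ∩ |AB|² = 181/9]
   → A = (6, 0)

A = (6, 0)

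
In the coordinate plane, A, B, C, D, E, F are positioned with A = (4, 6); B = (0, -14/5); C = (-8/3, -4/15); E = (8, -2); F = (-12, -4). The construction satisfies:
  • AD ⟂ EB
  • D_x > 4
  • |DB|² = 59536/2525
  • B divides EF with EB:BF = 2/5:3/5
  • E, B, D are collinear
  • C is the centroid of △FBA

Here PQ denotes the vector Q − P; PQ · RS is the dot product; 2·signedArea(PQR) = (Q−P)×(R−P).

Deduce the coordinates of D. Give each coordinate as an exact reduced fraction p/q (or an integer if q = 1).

D = (488/101, -234/101)

1. D_x = 488/101  [E, B, D are collinear ∩ AD ⟂ EB]
2. D_y = -234/101  [E, B, D are collinear ∩ AD ⟂ EB]
   → D = (488/101, -234/101)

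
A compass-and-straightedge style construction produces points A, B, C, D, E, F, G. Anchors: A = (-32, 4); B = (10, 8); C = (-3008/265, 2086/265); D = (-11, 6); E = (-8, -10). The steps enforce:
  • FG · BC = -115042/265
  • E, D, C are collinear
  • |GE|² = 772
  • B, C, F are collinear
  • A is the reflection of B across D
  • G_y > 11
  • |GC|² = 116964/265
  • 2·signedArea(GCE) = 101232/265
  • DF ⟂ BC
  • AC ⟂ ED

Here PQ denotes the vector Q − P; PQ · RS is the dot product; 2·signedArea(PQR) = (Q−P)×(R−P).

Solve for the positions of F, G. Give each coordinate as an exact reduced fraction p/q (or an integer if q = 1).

1. F_x = -88128947/8003530  [B, C, F are collinear ∩ DF ⟂ BC]
2. F_y = 63017709/8003530  [B, C, F are collinear ∩ DF ⟂ BC]
   → F = (-88128947/8003530, 63017709/8003530)
3. G_x = 2464/265  [2·signedArea(GCE) = 101232/265 ∩ FG · BC = -115042/265]
4. G_y = 3112/265  [2·signedArea(GCE) = 101232/265 ∩ FG · BC = -115042/265]
   → G = (2464/265, 3112/265)

F = (-88128947/8003530, 63017709/8003530)
G = (2464/265, 3112/265)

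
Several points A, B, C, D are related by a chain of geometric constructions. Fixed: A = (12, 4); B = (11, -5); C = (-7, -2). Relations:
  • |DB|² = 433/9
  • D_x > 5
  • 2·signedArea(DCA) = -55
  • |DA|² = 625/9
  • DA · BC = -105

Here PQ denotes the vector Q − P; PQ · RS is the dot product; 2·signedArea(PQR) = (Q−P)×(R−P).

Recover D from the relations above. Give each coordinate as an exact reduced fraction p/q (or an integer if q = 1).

D = (16/3, -1)

1. D_x = 16/3  [DA · BC = -105 ∩ 2·signedArea(DCA) = -55]
2. D_y = -1  [DA · BC = -105 ∩ 2·signedArea(DCA) = -55]
   → D = (16/3, -1)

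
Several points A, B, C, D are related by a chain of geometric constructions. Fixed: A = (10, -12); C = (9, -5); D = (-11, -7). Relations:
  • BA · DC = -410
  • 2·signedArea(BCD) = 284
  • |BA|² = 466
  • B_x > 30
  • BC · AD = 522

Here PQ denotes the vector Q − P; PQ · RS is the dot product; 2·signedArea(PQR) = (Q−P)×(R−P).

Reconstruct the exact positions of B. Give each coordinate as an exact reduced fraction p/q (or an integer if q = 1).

B = (31, -17)

1. B_x = 31  [BA · DC = -410 ∩ BC · AD = 522]
2. B_y = -17  [BA · DC = -410 ∩ BC · AD = 522]
   → B = (31, -17)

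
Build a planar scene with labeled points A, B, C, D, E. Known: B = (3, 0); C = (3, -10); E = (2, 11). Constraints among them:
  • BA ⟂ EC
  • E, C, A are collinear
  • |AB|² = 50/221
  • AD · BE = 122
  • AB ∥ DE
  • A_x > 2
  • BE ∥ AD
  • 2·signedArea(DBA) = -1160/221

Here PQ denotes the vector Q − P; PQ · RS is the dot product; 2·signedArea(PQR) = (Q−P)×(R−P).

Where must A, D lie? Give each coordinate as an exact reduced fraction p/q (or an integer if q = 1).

A = (558/221, -5/221)
D = (337/221, 2426/221)

1. A_x = 558/221  [E, C, A are collinear ∩ BA ⟂ EC]
2. A_y = -5/221  [E, C, A are collinear ∩ BA ⟂ EC]
   → A = (558/221, -5/221)
3. D_x = 337/221  [AB ∥ DE ∩ BE ∥ AD]
4. D_y = 2426/221  [AB ∥ DE ∩ BE ∥ AD]
   → D = (337/221, 2426/221)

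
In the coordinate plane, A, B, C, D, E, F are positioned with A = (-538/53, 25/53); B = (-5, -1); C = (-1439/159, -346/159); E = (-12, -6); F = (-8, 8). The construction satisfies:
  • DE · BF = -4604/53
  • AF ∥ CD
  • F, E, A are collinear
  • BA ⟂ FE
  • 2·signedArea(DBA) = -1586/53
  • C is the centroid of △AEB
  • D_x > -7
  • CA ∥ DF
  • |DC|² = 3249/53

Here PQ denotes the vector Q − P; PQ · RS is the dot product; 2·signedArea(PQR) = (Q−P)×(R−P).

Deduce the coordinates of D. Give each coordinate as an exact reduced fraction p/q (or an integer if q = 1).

1. D_x = -1097/159  [CA ∥ DF ∩ AF ∥ CD]
2. D_y = 851/159  [CA ∥ DF ∩ AF ∥ CD]
   → D = (-1097/159, 851/159)

D = (-1097/159, 851/159)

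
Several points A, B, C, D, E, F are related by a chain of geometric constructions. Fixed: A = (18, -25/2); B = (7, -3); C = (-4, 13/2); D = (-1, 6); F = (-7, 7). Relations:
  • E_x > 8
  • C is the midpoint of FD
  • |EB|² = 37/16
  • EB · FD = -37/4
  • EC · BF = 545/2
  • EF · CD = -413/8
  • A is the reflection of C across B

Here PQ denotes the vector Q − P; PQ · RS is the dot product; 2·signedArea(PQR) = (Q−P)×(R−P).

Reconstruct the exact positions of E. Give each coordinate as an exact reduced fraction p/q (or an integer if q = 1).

1. E_x = 17/2  [EC · BF = 545/2 ∩ EB · FD = -37/4]
2. E_y = -13/4  [EC · BF = 545/2 ∩ EB · FD = -37/4]
   → E = (17/2, -13/4)

E = (17/2, -13/4)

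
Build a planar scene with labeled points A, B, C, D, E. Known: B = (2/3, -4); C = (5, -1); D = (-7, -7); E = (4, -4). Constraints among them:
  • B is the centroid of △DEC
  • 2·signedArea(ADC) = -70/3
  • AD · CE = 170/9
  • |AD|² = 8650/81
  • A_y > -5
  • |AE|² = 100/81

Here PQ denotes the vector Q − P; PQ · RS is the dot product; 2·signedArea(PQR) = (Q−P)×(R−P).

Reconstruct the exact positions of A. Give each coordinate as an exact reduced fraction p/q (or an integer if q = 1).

1. A_x = 26/9  [2·signedArea(ADC) = -70/3 ∩ AD · CE = 170/9]
2. A_y = -4  [2·signedArea(ADC) = -70/3 ∩ AD · CE = 170/9]
   → A = (26/9, -4)

A = (26/9, -4)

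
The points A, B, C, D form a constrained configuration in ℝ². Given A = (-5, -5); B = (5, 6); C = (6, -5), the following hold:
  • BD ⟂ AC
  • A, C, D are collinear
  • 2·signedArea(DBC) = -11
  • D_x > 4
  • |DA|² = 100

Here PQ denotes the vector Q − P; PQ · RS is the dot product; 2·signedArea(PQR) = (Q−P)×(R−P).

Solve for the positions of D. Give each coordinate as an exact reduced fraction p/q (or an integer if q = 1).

D = (5, -5)

1. D_x = 5  [A, C, D are collinear ∩ BD ⟂ AC]
2. D_y = -5  [A, C, D are collinear ∩ BD ⟂ AC]
   → D = (5, -5)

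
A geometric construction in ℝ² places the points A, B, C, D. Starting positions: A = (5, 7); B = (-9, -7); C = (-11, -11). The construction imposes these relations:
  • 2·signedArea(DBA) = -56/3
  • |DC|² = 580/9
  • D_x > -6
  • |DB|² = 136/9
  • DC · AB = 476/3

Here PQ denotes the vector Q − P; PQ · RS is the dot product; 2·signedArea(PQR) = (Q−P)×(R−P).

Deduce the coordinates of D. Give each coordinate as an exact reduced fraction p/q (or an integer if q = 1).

D = (-17/3, -5)

1. D_x = -17/3  [2·signedArea(DBA) = -56/3 ∩ DC · AB = 476/3]
2. D_y = -5  [2·signedArea(DBA) = -56/3 ∩ DC · AB = 476/3]
   → D = (-17/3, -5)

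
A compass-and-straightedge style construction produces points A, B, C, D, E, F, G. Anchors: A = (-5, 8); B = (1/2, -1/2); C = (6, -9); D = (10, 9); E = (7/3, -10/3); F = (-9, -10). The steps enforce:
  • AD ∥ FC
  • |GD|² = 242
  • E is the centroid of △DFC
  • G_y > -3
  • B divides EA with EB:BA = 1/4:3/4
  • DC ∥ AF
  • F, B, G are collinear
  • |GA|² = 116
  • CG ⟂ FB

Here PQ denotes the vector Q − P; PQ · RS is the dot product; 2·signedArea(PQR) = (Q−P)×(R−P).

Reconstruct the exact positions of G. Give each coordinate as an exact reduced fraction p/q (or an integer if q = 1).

G = (-1, -2)

1. G_x = -1  [F, B, G are collinear ∩ CG ⟂ FB]
2. G_y = -2  [F, B, G are collinear ∩ CG ⟂ FB]
   → G = (-1, -2)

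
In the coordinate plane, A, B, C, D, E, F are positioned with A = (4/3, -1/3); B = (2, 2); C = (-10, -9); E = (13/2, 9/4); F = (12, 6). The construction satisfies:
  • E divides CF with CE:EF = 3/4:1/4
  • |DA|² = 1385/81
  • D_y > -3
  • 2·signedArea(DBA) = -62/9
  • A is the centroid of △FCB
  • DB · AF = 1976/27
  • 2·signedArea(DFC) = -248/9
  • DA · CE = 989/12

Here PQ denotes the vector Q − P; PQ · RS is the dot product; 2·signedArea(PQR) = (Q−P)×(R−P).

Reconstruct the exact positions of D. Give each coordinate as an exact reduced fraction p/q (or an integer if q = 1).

D = (-20/9, -22/9)

1. D_x = -20/9  [DB · AF = 1976/27 ∩ 2·signedArea(DBA) = -62/9]
2. D_y = -22/9  [DB · AF = 1976/27 ∩ 2·signedArea(DBA) = -62/9]
   → D = (-20/9, -22/9)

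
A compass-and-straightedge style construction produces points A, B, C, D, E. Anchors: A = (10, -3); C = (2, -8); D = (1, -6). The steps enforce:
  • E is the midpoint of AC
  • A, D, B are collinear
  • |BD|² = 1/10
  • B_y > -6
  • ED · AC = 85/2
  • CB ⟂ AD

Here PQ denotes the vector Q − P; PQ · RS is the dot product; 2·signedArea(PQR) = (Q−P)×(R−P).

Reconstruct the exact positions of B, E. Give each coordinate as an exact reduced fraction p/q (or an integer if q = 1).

1. B_x = 13/10  [A, D, B are collinear ∩ CB ⟂ AD]
2. B_y = -59/10  [A, D, B are collinear ∩ CB ⟂ AD]
   → B = (13/10, -59/10)
3. E_x = 6  [E is the midpoint of AC]
4. E_y = -11/2  [E is the midpoint of AC]
   → E = (6, -11/2)

B = (13/10, -59/10)
E = (6, -11/2)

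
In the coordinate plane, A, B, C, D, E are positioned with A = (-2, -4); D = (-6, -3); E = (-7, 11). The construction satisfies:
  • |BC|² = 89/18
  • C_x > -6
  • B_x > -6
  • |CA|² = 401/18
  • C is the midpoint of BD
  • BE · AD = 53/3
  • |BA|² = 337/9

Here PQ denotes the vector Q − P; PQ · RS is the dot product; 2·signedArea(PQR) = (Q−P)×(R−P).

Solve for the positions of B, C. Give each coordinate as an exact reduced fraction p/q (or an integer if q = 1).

B = (-5, 4/3)
C = (-11/2, -5/6)

1. B_x = -5  [line 4·x + -1·y + 64/3 = 0 ∩ |BA|² = 337/9]
2. B_y = 4/3  [line 4·x + -1·y + 64/3 = 0 ∩ |BA|² = 337/9]
   → B = (-5, 4/3)
3. C_x = -11/2  [C is the midpoint of BD]
4. C_y = -5/6  [C is the midpoint of BD]
   → C = (-11/2, -5/6)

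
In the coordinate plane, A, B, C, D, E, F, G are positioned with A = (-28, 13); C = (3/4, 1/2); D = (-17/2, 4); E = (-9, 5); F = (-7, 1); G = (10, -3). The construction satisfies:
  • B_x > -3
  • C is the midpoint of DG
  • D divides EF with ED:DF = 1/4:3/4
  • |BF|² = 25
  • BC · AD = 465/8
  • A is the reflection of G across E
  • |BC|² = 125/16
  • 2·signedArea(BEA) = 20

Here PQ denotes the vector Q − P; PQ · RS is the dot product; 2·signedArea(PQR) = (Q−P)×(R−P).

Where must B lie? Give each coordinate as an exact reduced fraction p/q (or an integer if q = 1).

B = (-2, 1)

1. B_x = -2  [2·signedArea(BEA) = 20 ∩ BC · AD = 465/8]
2. B_y = 1  [2·signedArea(BEA) = 20 ∩ BC · AD = 465/8]
   → B = (-2, 1)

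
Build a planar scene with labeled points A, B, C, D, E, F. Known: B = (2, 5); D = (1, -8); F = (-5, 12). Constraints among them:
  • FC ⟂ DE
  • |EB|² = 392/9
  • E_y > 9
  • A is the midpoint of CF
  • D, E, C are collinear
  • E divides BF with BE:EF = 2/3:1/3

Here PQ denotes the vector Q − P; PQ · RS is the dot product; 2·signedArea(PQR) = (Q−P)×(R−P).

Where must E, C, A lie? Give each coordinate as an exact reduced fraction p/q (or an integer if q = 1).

A = (-12053/2930, 35699/2930)
C = (-4728/1465, 18119/1465)
E = (-8/3, 29/3)

1. E_x = -8/3  [E divides BF with BE:EF = 2/3:1/3]
2. E_y = 29/3  [E divides BF with BE:EF = 2/3:1/3]
   → E = (-8/3, 29/3)
3. C_x = -4728/1465  [D, E, C are collinear ∩ FC ⟂ DE]
4. C_y = 18119/1465  [D, E, C are collinear ∩ FC ⟂ DE]
   → C = (-4728/1465, 18119/1465)
5. A_x = -12053/2930  [A is the midpoint of CF]
6. A_y = 35699/2930  [A is the midpoint of CF]
   → A = (-12053/2930, 35699/2930)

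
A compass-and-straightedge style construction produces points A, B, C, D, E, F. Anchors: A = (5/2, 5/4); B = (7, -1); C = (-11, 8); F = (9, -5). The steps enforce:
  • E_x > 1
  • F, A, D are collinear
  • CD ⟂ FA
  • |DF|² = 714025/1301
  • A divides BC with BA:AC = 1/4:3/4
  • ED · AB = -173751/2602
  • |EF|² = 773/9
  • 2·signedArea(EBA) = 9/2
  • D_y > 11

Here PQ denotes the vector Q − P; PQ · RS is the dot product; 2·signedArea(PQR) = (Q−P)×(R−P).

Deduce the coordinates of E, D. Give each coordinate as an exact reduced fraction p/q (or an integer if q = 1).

1. D_x = -10261/1301  [F, A, D are collinear ∩ CD ⟂ FA]
2. D_y = 14620/1301  [F, A, D are collinear ∩ CD ⟂ FA]
   → D = (-10261/1301, 14620/1301)
3. E_x = 5/3  [2·signedArea(EBA) = 9/2 ∩ ED · AB = -173751/2602]
4. E_y = 2/3  [2·signedArea(EBA) = 9/2 ∩ ED · AB = -173751/2602]
   → E = (5/3, 2/3)

D = (-10261/1301, 14620/1301)
E = (5/3, 2/3)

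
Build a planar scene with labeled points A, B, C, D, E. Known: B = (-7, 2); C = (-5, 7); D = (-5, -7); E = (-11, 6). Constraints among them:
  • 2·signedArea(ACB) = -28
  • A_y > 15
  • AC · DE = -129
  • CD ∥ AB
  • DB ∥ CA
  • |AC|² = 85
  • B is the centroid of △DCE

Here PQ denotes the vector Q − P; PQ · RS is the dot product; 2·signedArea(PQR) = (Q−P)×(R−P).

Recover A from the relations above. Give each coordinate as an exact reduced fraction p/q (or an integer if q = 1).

1. A_x = -7  [CD ∥ AB ∩ DB ∥ CA]
2. A_y = 16  [CD ∥ AB ∩ DB ∥ CA]
   → A = (-7, 16)

A = (-7, 16)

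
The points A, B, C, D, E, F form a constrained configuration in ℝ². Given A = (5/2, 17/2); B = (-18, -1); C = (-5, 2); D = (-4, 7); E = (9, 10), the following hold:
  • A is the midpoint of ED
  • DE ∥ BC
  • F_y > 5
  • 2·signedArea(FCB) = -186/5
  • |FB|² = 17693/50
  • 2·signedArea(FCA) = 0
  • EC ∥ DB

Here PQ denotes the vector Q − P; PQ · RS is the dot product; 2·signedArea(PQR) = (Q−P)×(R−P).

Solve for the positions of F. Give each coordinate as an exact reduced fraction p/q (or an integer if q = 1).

F = (-1/2, 59/10)

1. F_x = -1/2  [2·signedArea(FCA) = 0 ∩ 2·signedArea(FCB) = -186/5]
2. F_y = 59/10  [2·signedArea(FCA) = 0 ∩ 2·signedArea(FCB) = -186/5]
   → F = (-1/2, 59/10)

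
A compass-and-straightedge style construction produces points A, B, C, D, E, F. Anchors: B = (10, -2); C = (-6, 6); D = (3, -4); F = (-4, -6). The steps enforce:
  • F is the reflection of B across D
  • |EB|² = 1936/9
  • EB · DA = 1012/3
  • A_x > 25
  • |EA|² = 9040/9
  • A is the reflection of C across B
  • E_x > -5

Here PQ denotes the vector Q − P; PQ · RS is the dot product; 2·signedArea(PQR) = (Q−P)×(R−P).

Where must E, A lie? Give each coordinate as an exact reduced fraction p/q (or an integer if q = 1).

A = (26, -10)
E = (-14/3, -2)

1. A_x = 26  [A is the reflection of C across B]
2. A_y = -10  [A is the reflection of C across B]
   → A = (26, -10)
3. E_x = -14/3  [line -23·x + 6·y + -286/3 = 0 ∩ |EA|² = 9040/9]
4. E_y = -2  [line -23·x + 6·y + -286/3 = 0 ∩ |EA|² = 9040/9]
   → E = (-14/3, -2)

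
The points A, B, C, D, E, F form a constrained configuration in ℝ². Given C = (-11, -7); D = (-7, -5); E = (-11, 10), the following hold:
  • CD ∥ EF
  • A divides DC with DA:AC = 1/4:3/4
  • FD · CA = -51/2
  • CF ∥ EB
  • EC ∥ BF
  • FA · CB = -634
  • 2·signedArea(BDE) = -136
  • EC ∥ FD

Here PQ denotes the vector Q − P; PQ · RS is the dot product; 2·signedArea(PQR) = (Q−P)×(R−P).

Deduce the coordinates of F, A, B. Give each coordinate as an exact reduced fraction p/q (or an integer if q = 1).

1. F_x = -7  [EC ∥ FD ∩ CD ∥ EF]
2. F_y = 12  [EC ∥ FD ∩ CD ∥ EF]
   → F = (-7, 12)
3. A_x = -8  [A divides DC with DA:AC = 1/4:3/4]
4. A_y = -11/2  [A divides DC with DA:AC = 1/4:3/4]
   → A = (-8, -11/2)
5. B_x = -7  [EC ∥ BF ∩ CF ∥ EB]
6. B_y = 29  [EC ∥ BF ∩ CF ∥ EB]
   → B = (-7, 29)

A = (-8, -11/2)
B = (-7, 29)
F = (-7, 12)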